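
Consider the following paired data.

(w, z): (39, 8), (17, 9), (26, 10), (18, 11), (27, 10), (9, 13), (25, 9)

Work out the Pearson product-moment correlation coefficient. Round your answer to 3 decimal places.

n = 7, Σw = 161, Σz = 70, Σw² = 4245, Σz² = 716, Σwz = 1535
nΣwz − ΣwΣz = 10745 − 11270 = -525
nΣw² − (Σw)² = 29715 − 25921 = 3794; nΣz² − (Σz)² = 5012 − 4900 = 112
r = -525 / √(3794 × 112) = -525 / 651.8650 ≈ -0.805

-0.805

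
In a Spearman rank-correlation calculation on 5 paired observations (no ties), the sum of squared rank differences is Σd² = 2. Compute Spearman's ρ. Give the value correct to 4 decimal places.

0.9000

ρ = 1 − 6Σd² / [n(n²−1)] = 1 − 6×2 / (5×24)
  = 1 − 12/120 = 1 − 0.10000 ≈ 0.9000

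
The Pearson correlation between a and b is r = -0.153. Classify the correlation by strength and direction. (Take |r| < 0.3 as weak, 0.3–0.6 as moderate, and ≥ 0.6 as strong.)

weak negative

r = -0.153 < 0 so the relationship is negative.
|r| = 0.153, which falls in the weak range.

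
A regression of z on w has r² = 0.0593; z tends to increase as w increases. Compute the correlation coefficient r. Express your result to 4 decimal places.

0.2435

|r| = √0.0593 = 0.2435
The association is positive, so r = 0.2435.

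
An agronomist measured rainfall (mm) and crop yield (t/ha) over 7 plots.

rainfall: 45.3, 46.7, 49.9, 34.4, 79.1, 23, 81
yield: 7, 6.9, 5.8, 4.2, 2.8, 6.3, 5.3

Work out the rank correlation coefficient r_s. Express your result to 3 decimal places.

-0.393

Rank rainfall: 3, 4, 5, 2, 6, 1, 7
Rank yield: 7, 6, 4, 2, 1, 5, 3
d = rank(rainfall) − rank(yield): -4, -2, 1, 0, 5, -4, 4; Σd² = 78
ρ = 1 − 6Σd² / [n(n²−1)] = 1 − 6×78 / (7×48) = 1 − 468/336 ≈ -0.393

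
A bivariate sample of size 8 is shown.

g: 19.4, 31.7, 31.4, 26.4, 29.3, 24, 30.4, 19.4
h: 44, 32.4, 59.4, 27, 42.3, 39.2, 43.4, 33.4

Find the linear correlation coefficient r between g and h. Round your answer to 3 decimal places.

0.276

n = 8, Σg = 212, Σh = 321.1, Σg² = 5799.18, Σh² = 13568.17, Σgh = 8606.15
nΣgh − ΣgΣh = 68849.2 − 68073.2 = 776
nΣg² − (Σg)² = 46393.44 − 44944 = 1449.44; nΣh² − (Σh)² = 108545.36 − 103105.21 = 5440.15
r = 776 / √(1449.44 × 5440.15) = 776 / 2808.0547 ≈ 0.276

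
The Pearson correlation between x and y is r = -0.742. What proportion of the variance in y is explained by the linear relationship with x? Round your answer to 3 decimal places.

0.551

r² = (-0.742)² = 0.551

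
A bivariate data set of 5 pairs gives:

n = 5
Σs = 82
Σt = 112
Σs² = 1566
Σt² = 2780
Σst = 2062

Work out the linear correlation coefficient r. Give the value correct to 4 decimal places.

r = (nΣst − ΣsΣt) / √[(nΣs² − (Σs)²)(nΣt² − (Σt)²)]
Numerator: 5×2062 − 82×112 = 1126
Denominator: √[(7830 − 6724)(13900 − 12544)] = √[1106 × 1356] = 1224.6371
r = 1126 / 1224.6371 ≈ 0.9195

0.9195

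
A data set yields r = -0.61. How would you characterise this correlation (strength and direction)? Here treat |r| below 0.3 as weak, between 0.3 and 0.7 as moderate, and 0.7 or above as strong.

r = -0.61 < 0 so the relationship is negative.
|r| = 0.61, which falls in the moderate range.

moderate negative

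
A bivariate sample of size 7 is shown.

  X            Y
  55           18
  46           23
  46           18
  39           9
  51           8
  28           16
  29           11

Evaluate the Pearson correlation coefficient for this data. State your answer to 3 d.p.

n = 7, ΣX = 294, ΣY = 103, ΣX² = 13004, ΣY² = 1699, ΣXY = 4402
nΣXY − ΣXΣY = 30814 − 30282 = 532
nΣX² − (ΣX)² = 91028 − 86436 = 4592; nΣY² − (ΣY)² = 11893 − 10609 = 1284
r = 532 / √(4592 × 1284) = 532 / 2428.1944 ≈ 0.219

0.219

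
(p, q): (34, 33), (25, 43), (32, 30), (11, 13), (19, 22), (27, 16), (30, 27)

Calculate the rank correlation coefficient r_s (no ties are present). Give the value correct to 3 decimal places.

0.571

Rank p: 7, 3, 6, 1, 2, 4, 5
Rank q: 6, 7, 5, 1, 3, 2, 4
d = rank(p) − rank(q): 1, -4, 1, 0, -1, 2, 1; Σd² = 24
ρ = 1 − 6Σd² / [n(n²−1)] = 1 − 6×24 / (7×48) = 1 − 144/336 ≈ 0.571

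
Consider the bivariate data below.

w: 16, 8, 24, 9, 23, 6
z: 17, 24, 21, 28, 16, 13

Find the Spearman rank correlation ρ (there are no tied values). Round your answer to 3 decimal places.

0.086

Rank w: 4, 2, 6, 3, 5, 1
Rank z: 3, 5, 4, 6, 2, 1
d = rank(w) − rank(z): 1, -3, 2, -3, 3, 0; Σd² = 32
ρ = 1 − 6Σd² / [n(n²−1)] = 1 − 6×32 / (6×35) = 1 − 192/210 ≈ 0.086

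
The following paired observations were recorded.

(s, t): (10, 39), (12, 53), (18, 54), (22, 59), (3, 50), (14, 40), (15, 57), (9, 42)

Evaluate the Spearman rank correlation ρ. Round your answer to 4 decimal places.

Rank s: 3, 4, 7, 8, 1, 5, 6, 2
Rank t: 1, 5, 6, 8, 4, 2, 7, 3
d = rank(s) − rank(t): 2, -1, 1, 0, -3, 3, -1, -1; Σd² = 26
ρ = 1 − 6Σd² / [n(n²−1)] = 1 − 6×26 / (8×63) = 1 − 156/504 ≈ 0.6905

0.6905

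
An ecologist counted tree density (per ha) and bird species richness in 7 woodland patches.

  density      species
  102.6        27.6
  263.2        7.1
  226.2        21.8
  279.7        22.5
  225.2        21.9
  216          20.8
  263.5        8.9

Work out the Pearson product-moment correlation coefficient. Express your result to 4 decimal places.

-0.6345

n = 7, Σx = 1576.4, Σy = 130.6, Σx² = 376002.82, Σy² = 2785.12, Σxy = 27694.72
nΣxy − ΣxΣy = 193863.04 − 205877.84 = -12014.8
nΣx² − (Σx)² = 2632019.74 − 2485036.96 = 146982.78; nΣy² − (Σy)² = 19495.84 − 17056.36 = 2439.48
r = -12014.8 / √(146982.78 × 2439.48) = -12014.8 / 18935.7216 ≈ -0.6345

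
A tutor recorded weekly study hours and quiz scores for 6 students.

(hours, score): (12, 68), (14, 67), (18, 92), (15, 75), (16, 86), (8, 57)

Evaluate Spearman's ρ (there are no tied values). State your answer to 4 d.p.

0.9429

Rank hours: 2, 3, 6, 4, 5, 1
Rank score: 3, 2, 6, 4, 5, 1
d = rank(hours) − rank(score): -1, 1, 0, 0, 0, 0; Σd² = 2
ρ = 1 − 6Σd² / [n(n²−1)] = 1 − 6×2 / (6×35) = 1 − 12/210 ≈ 0.9429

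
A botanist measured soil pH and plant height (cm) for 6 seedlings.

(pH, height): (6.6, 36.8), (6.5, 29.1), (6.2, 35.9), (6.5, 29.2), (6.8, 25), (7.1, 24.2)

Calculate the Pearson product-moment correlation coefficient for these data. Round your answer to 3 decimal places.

-0.749

n = 6, Σx = 39.7, Σy = 180.2, Σx² = 263.15, Σy² = 5553.14, Σxy = 1186.23
nΣxy − ΣxΣy = 7117.38 − 7153.94 = -36.56
nΣx² − (Σx)² = 1578.9 − 1576.09 = 2.81; nΣy² − (Σy)² = 33318.84 − 32472.04 = 846.8
r = -36.56 / √(2.81 × 846.8) = -36.56 / 48.7802 ≈ -0.749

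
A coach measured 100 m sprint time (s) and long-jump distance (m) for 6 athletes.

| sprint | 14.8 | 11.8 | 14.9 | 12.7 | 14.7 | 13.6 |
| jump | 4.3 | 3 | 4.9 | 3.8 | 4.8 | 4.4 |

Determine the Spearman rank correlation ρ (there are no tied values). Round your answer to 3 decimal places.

Rank sprint: 5, 1, 6, 2, 4, 3
Rank jump: 3, 1, 6, 2, 5, 4
d = rank(sprint) − rank(jump): 2, 0, 0, 0, -1, -1; Σd² = 6
ρ = 1 − 6Σd² / [n(n²−1)] = 1 − 6×6 / (6×35) = 1 − 36/210 ≈ 0.829

0.829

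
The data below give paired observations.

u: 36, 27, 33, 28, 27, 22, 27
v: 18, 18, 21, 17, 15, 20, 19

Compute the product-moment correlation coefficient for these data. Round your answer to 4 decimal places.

n = 7, Σu = 200, Σv = 128, Σu² = 5840, Σv² = 2364, Σuv = 3661
nΣuv − ΣuΣv = 25627 − 25600 = 27
nΣu² − (Σu)² = 40880 − 40000 = 880; nΣv² − (Σv)² = 16548 − 16384 = 164
r = 27 / √(880 × 164) = 27 / 379.8947 ≈ 0.0711

0.0711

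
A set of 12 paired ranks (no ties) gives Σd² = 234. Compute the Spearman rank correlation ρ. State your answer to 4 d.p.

0.1818

ρ = 1 − 6Σd² / [n(n²−1)] = 1 − 6×234 / (12×143)
  = 1 − 1404/1716 = 1 − 0.81818 ≈ 0.1818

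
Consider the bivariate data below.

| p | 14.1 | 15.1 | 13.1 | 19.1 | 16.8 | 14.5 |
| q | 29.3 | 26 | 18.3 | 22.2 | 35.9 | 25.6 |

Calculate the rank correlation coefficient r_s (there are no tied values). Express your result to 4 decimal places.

Rank p: 2, 4, 1, 6, 5, 3
Rank q: 5, 4, 1, 2, 6, 3
d = rank(p) − rank(q): -3, 0, 0, 4, -1, 0; Σd² = 26
ρ = 1 − 6Σd² / [n(n²−1)] = 1 − 6×26 / (6×35) = 1 − 156/210 ≈ 0.2571

0.2571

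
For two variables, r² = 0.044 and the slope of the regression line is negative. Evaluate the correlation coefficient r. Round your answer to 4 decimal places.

|r| = √0.044 = 0.2098
The association is negative, so r = −0.2098.

-0.2098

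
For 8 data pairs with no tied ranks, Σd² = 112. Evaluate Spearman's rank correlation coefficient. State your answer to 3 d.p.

ρ = 1 − 6Σd² / [n(n²−1)] = 1 − 6×112 / (8×63)
  = 1 − 672/504 = 1 − 1.3333 ≈ -0.333

-0.333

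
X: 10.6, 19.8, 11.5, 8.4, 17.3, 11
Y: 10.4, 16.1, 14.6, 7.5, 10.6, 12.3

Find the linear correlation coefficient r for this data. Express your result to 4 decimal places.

0.6097

n = 6, ΣX = 78.6, ΣY = 71.5, ΣX² = 1127.5, ΣY² = 900.43, ΣXY = 978.6
nΣXY − ΣXΣY = 5871.6 − 5619.9 = 251.7
nΣX² − (ΣX)² = 6765 − 6177.96 = 587.04; nΣY² − (ΣY)² = 5402.58 − 5112.25 = 290.33
r = 251.7 / √(587.04 × 290.33) = 251.7 / 412.8381 ≈ 0.6097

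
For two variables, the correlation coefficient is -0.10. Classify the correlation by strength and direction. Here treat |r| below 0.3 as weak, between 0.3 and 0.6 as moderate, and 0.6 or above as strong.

r = -0.10 < 0 so the relationship is negative.
|r| = 0.10, which falls in the weak range.

weak negative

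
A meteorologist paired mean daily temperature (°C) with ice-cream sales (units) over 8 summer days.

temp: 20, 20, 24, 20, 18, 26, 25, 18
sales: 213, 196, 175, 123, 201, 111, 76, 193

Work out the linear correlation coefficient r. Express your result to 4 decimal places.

-0.7266

n = 8, Σx = 171, Σy = 1288, Σx² = 3725, Σy² = 225286, Σxy = 26718
nΣxy − ΣxΣy = 213744 − 220248 = -6504
nΣx² − (Σx)² = 29800 − 29241 = 559; nΣy² − (Σy)² = 1802288 − 1658944 = 143344
r = -6504 / √(559 × 143344) = -6504 / 8951.4969 ≈ -0.7266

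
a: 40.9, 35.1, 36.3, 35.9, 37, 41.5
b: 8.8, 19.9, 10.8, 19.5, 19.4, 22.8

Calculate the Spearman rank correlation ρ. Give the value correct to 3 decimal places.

Rank a: 5, 1, 3, 2, 4, 6
Rank b: 1, 5, 2, 4, 3, 6
d = rank(a) − rank(b): 4, -4, 1, -2, 1, 0; Σd² = 38
ρ = 1 − 6Σd² / [n(n²−1)] = 1 − 6×38 / (6×35) = 1 − 228/210 ≈ -0.086

-0.086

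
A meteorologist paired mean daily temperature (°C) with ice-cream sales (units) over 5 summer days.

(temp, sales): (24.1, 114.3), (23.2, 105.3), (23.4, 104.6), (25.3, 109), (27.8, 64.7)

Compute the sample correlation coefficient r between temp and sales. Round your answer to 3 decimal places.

n = 5, Σx = 123.8, Σy = 497.9, Σx² = 3079.54, Σy² = 51160.83, Σxy = 12201.59
nΣxy − ΣxΣy = 61007.95 − 61640.02 = -632.07
nΣx² − (Σx)² = 15397.7 − 15326.44 = 71.26; nΣy² − (Σy)² = 255804.15 − 247904.41 = 7899.74
r = -632.07 / √(71.26 × 7899.74) = -632.07 / 750.2903 ≈ -0.842

-0.842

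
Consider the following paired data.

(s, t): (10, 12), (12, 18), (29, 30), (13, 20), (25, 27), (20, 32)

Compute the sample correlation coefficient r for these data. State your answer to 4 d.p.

n = 6, Σs = 109, Σt = 139, Σs² = 2279, Σt² = 3521, Σst = 2781
nΣst − ΣsΣt = 16686 − 15151 = 1535
nΣs² − (Σs)² = 13674 − 11881 = 1793; nΣt² − (Σt)² = 21126 − 19321 = 1805
r = 1535 / √(1793 × 1805) = 1535 / 1798.9900 ≈ 0.8533

0.8533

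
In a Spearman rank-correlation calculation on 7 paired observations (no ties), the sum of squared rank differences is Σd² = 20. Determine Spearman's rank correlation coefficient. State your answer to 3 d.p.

ρ = 1 − 6Σd² / [n(n²−1)] = 1 − 6×20 / (7×48)
  = 1 − 120/336 = 1 − 0.3571 ≈ 0.643

0.643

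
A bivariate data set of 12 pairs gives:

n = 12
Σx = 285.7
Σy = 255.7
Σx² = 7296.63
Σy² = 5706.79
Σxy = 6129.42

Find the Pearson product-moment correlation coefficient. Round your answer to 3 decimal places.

r = (nΣxy − ΣxΣy) / √[(nΣx² − (Σx)²)(nΣy² − (Σy)²)]
Numerator: 12×6129.42 − 285.7×255.7 = 499.55
Denominator: √[(87559.56 − 81624.49)(68481.48 − 65382.49)] = √[5935.07 × 3098.99] = 4288.6738
r = 499.55 / 4288.6738 ≈ 0.116

0.116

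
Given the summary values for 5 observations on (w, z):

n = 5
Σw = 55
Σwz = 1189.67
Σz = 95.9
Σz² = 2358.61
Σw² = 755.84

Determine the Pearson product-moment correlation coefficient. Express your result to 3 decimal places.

0.482

r = (nΣwz − ΣwΣz) / √[(nΣw² − (Σw)²)(nΣz² − (Σz)²)]
Numerator: 5×1189.67 − 55×95.9 = 673.85
Denominator: √[(3779.2 − 3025)(11793.05 − 9196.81)] = √[754.2 × 2596.24] = 1399.3156
r = 673.85 / 1399.3156 ≈ 0.482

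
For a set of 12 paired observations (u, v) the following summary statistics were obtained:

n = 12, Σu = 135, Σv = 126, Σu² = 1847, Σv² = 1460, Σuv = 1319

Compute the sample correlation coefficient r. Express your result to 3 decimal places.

r = (nΣuv − ΣuΣv) / √[(nΣu² − (Σu)²)(nΣv² − (Σv)²)]
Numerator: 12×1319 − 135×126 = -1182
Denominator: √[(22164 − 18225)(17520 − 15876)] = √[3939 × 1644] = 2544.7428
r = -1182 / 2544.7428 ≈ -0.464

-0.464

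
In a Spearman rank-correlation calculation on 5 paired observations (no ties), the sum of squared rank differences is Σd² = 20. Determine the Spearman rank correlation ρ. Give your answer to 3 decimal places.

ρ = 1 − 6Σd² / [n(n²−1)] = 1 − 6×20 / (5×24)
  = 1 − 120/120 = 1 − 1.0000 ≈ 0.000

0.000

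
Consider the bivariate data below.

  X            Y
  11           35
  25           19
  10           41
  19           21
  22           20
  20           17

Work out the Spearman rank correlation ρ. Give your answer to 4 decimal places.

-0.8286

Rank X: 2, 6, 1, 3, 5, 4
Rank Y: 5, 2, 6, 4, 3, 1
d = rank(X) − rank(Y): -3, 4, -5, -1, 2, 3; Σd² = 64
ρ = 1 − 6Σd² / [n(n²−1)] = 1 − 6×64 / (6×35) = 1 − 384/210 ≈ -0.8286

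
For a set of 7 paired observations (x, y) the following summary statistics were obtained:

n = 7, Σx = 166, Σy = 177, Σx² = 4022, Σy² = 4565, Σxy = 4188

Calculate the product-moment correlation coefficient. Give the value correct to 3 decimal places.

-0.108

r = (nΣxy − ΣxΣy) / √[(nΣx² − (Σx)²)(nΣy² − (Σy)²)]
Numerator: 7×4188 − 166×177 = -66
Denominator: √[(28154 − 27556)(31955 − 31329)] = √[598 × 626] = 611.8398
r = -66 / 611.8398 ≈ -0.108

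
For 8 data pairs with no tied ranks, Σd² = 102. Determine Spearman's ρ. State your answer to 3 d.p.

ρ = 1 − 6Σd² / [n(n²−1)] = 1 − 6×102 / (8×63)
  = 1 − 612/504 = 1 − 1.2143 ≈ -0.214

-0.214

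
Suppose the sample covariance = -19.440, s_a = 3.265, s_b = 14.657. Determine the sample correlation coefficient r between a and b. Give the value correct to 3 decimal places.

-0.406

r = Cov(a,b) / (s_a · s_b) = -19.440 / (3.265 × 14.657)
  = -19.440 / 47.8551 ≈ -0.406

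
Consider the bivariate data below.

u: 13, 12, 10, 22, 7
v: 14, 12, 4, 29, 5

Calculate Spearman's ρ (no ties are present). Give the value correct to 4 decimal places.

0.9000

Rank u: 4, 3, 2, 5, 1
Rank v: 4, 3, 1, 5, 2
d = rank(u) − rank(v): 0, 0, 1, 0, -1; Σd² = 2
ρ = 1 − 6Σd² / [n(n²−1)] = 1 − 6×2 / (5×24) = 1 − 12/120 ≈ 0.9000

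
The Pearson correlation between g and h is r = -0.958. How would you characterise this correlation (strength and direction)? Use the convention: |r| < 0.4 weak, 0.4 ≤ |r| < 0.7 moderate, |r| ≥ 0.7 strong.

strong negative

r = -0.958 < 0 so the relationship is negative.
|r| = 0.958, which falls in the strong range.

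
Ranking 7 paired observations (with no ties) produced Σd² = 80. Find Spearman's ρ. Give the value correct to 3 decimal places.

-0.429

ρ = 1 − 6Σd² / [n(n²−1)] = 1 − 6×80 / (7×48)
  = 1 − 480/336 = 1 − 1.4286 ≈ -0.429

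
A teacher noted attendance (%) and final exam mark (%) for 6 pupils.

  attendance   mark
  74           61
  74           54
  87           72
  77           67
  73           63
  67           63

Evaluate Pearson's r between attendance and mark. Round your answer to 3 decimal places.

0.636

n = 6, Σx = 452, Σy = 380, Σx² = 34268, Σy² = 24248, Σxy = 28753
nΣxy − ΣxΣy = 172518 − 171760 = 758
nΣx² − (Σx)² = 205608 − 204304 = 1304; nΣy² − (Σy)² = 145488 − 144400 = 1088
r = 758 / √(1304 × 1088) = 758 / 1191.1138 ≈ 0.636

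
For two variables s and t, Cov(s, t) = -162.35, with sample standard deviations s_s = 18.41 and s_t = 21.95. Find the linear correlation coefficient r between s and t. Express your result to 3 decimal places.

r = Cov(s,t) / (s_s · s_t) = -162.35 / (18.41 × 21.95)
  = -162.35 / 404.0995 ≈ -0.402

-0.402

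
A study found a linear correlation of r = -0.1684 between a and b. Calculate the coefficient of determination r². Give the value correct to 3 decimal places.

0.028

r² = (-0.1684)² = 0.028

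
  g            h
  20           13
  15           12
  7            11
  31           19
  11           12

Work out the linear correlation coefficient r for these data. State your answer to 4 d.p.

n = 5, Σg = 84, Σh = 67, Σg² = 1756, Σh² = 939, Σgh = 1238
nΣgh − ΣgΣh = 6190 − 5628 = 562
nΣg² − (Σg)² = 8780 − 7056 = 1724; nΣh² − (Σh)² = 4695 − 4489 = 206
r = 562 / √(1724 × 206) = 562 / 595.9396 ≈ 0.9430

0.9430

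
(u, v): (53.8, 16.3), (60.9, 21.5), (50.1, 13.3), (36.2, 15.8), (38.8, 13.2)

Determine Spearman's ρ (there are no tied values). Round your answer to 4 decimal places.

0.7000

Rank u: 4, 5, 3, 1, 2
Rank v: 4, 5, 2, 3, 1
d = rank(u) − rank(v): 0, 0, 1, -2, 1; Σd² = 6
ρ = 1 − 6Σd² / [n(n²−1)] = 1 − 6×6 / (5×24) = 1 − 36/120 ≈ 0.7000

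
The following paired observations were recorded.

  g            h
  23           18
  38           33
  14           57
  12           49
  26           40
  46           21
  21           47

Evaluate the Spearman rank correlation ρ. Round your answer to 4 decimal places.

Rank g: 4, 6, 2, 1, 5, 7, 3
Rank h: 1, 3, 7, 6, 4, 2, 5
d = rank(g) − rank(h): 3, 3, -5, -5, 1, 5, -2; Σd² = 98
ρ = 1 − 6Σd² / [n(n²−1)] = 1 − 6×98 / (7×48) = 1 − 588/336 ≈ -0.7500

-0.7500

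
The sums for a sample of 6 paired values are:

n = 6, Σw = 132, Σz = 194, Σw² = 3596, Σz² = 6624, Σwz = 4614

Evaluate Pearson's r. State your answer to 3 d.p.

0.702

r = (nΣwz − ΣwΣz) / √[(nΣw² − (Σw)²)(nΣz² − (Σz)²)]
Numerator: 6×4614 − 132×194 = 2076
Denominator: √[(21576 − 17424)(39744 − 37636)] = √[4152 × 2108] = 2958.4482
r = 2076 / 2958.4482 ≈ 0.702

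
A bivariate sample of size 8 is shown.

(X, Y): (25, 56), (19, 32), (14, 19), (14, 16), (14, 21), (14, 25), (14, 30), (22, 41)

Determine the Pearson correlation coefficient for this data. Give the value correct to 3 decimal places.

n = 8, ΣX = 136, ΣY = 240, ΣX² = 2450, ΣY² = 8424, ΣXY = 4464
nΣXY − ΣXΣY = 35712 − 32640 = 3072
nΣX² − (ΣX)² = 19600 − 18496 = 1104; nΣY² − (ΣY)² = 67392 − 57600 = 9792
r = 3072 / √(1104 × 9792) = 3072 / 3287.9124 ≈ 0.934

0.934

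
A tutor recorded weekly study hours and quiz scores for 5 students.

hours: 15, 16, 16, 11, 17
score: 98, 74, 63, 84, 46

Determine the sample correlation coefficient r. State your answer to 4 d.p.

-0.5746

n = 5, Σx = 75, Σy = 365, Σx² = 1147, Σy² = 28221, Σxy = 5368
nΣxy − ΣxΣy = 26840 − 27375 = -535
nΣx² − (Σx)² = 5735 − 5625 = 110; nΣy² − (Σy)² = 141105 − 133225 = 7880
r = -535 / √(110 × 7880) = -535 / 931.0209 ≈ -0.5746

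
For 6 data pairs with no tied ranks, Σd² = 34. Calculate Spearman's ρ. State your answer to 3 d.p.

0.029

ρ = 1 − 6Σd² / [n(n²−1)] = 1 − 6×34 / (6×35)
  = 1 − 204/210 = 1 − 0.9714 ≈ 0.029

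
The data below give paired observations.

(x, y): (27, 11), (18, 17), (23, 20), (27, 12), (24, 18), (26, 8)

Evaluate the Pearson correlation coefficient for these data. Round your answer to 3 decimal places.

-0.640

n = 6, Σx = 145, Σy = 86, Σx² = 3563, Σy² = 1342, Σxy = 2027
nΣxy − ΣxΣy = 12162 − 12470 = -308
nΣx² − (Σx)² = 21378 − 21025 = 353; nΣy² − (Σy)² = 8052 − 7396 = 656
r = -308 / √(353 × 656) = -308 / 481.2151 ≈ -0.640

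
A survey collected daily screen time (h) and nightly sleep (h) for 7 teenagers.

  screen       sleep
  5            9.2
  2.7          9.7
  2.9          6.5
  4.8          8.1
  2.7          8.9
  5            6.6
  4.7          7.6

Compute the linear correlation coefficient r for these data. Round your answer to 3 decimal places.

-0.247

n = 7, Σx = 27.8, Σy = 56.6, Σx² = 118.12, Σy² = 467.12, Σxy = 222.67
nΣxy − ΣxΣy = 1558.69 − 1573.48 = -14.79
nΣx² − (Σx)² = 826.84 − 772.84 = 54; nΣy² − (Σy)² = 3269.84 − 3203.56 = 66.28
r = -14.79 / √(54 × 66.28) = -14.79 / 59.8257 ≈ -0.247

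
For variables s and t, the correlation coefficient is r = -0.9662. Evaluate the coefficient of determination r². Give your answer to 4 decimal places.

0.9335

r² = (-0.9662)² = 0.9335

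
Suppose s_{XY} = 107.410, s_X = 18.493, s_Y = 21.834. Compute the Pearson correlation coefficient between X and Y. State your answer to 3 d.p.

r = Cov(X,Y) / (s_X · s_Y) = 107.410 / (18.493 × 21.834)
  = 107.410 / 403.7762 ≈ 0.266

0.266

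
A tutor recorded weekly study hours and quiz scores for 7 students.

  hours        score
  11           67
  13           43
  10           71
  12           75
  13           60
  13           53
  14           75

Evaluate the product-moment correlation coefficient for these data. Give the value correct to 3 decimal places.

-0.298

n = 7, Σx = 86, Σy = 444, Σx² = 1068, Σy² = 29038, Σxy = 5425
nΣxy − ΣxΣy = 37975 − 38184 = -209
nΣx² − (Σx)² = 7476 − 7396 = 80; nΣy² − (Σy)² = 203266 − 197136 = 6130
r = -209 / √(80 × 6130) = -209 / 700.2857 ≈ -0.298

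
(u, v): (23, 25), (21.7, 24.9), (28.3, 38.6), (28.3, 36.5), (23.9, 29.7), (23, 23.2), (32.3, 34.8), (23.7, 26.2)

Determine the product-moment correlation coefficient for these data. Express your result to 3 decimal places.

n = 8, Σu = 204.2, Σv = 238.9, Σu² = 5306.86, Σv² = 7385.03, Σuv = 6229.07
nΣuv − ΣuΣv = 49832.56 − 48783.38 = 1049.18
nΣu² − (Σu)² = 42454.88 − 41697.64 = 757.24; nΣv² − (Σv)² = 59080.24 − 57073.21 = 2007.03
r = 1049.18 / √(757.24 × 2007.03) = 1049.18 / 1232.8031 ≈ 0.851

0.851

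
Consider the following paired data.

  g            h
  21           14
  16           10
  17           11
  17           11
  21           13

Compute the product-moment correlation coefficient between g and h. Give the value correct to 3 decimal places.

n = 5, Σg = 92, Σh = 59, Σg² = 1716, Σh² = 707, Σgh = 1101
nΣgh − ΣgΣh = 5505 − 5428 = 77
nΣg² − (Σg)² = 8580 − 8464 = 116; nΣh² − (Σh)² = 3535 − 3481 = 54
r = 77 / √(116 × 54) = 77 / 79.1454 ≈ 0.973

0.973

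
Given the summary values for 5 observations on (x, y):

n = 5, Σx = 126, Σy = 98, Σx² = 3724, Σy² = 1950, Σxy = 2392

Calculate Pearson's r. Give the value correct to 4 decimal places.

-0.6130

r = (nΣxy − ΣxΣy) / √[(nΣx² − (Σx)²)(nΣy² − (Σy)²)]
Numerator: 5×2392 − 126×98 = -388
Denominator: √[(18620 − 15876)(9750 − 9604)] = √[2744 × 146] = 632.9487
r = -388 / 632.9487 ≈ -0.6130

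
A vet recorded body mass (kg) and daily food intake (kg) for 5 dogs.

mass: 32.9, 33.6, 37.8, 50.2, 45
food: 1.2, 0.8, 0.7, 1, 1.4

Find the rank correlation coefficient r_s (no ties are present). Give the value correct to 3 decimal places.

Rank mass: 1, 2, 3, 5, 4
Rank food: 4, 2, 1, 3, 5
d = rank(mass) − rank(food): -3, 0, 2, 2, -1; Σd² = 18
ρ = 1 − 6Σd² / [n(n²−1)] = 1 − 6×18 / (5×24) = 1 − 108/120 ≈ 0.100

0.100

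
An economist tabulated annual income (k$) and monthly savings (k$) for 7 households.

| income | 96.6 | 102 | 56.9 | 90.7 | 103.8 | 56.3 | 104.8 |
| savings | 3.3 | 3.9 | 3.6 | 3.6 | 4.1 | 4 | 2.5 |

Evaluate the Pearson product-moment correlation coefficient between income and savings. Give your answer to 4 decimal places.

n = 7, Σx = 611.1, Σy = 25, Σx² = 56126.83, Σy² = 91.08, Σxy = 2160.72
nΣxy − ΣxΣy = 15125.04 − 15277.5 = -152.46
nΣx² − (Σx)² = 392887.81 − 373443.21 = 19444.6; nΣy² − (Σy)² = 637.56 − 625 = 12.56
r = -152.46 / √(19444.6 × 12.56) = -152.46 / 494.1904 ≈ -0.3085

-0.3085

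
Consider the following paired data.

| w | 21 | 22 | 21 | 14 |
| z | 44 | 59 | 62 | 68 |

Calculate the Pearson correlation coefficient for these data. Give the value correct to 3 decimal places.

n = 4, Σw = 78, Σz = 233, Σw² = 1562, Σz² = 13885, Σwz = 4476
nΣwz − ΣwΣz = 17904 − 18174 = -270
nΣw² − (Σw)² = 6248 − 6084 = 164; nΣz² − (Σz)² = 55540 − 54289 = 1251
r = -270 / √(164 × 1251) = -270 / 452.9503 ≈ -0.596

-0.596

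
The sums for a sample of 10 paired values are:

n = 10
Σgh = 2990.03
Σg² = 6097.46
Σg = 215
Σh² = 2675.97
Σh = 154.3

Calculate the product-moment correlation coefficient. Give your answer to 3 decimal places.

r = (nΣgh − ΣgΣh) / √[(nΣg² − (Σg)²)(nΣh² − (Σh)²)]
Numerator: 10×2990.03 − 215×154.3 = -3274.2
Denominator: √[(60974.6 − 46225)(26759.7 − 23808.49)] = √[14749.6 × 2951.21] = 6597.6638
r = -3274.2 / 6597.6638 ≈ -0.496

-0.496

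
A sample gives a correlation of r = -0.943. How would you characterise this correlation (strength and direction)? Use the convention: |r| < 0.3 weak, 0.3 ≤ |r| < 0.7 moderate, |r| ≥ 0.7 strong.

strong negative

r = -0.943 < 0 so the relationship is negative.
|r| = 0.943, which falls in the strong range.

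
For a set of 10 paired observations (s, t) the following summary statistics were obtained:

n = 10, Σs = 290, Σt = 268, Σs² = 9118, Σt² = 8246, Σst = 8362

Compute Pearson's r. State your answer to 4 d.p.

0.6799

r = (nΣst − ΣsΣt) / √[(nΣs² − (Σs)²)(nΣt² − (Σt)²)]
Numerator: 10×8362 − 290×268 = 5900
Denominator: √[(91180 − 84100)(82460 − 71824)] = √[7080 × 10636] = 8677.7232
r = 5900 / 8677.7232 ≈ 0.6799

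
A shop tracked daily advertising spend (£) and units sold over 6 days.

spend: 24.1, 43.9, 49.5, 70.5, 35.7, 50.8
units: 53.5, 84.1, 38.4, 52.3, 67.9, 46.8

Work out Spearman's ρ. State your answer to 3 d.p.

-0.543

Rank spend: 1, 3, 4, 6, 2, 5
Rank units: 4, 6, 1, 3, 5, 2
d = rank(spend) − rank(units): -3, -3, 3, 3, -3, 3; Σd² = 54
ρ = 1 − 6Σd² / [n(n²−1)] = 1 − 6×54 / (6×35) = 1 − 324/210 ≈ -0.543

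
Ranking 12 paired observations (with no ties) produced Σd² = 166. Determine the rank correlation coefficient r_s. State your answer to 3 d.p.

ρ = 1 − 6Σd² / [n(n²−1)] = 1 − 6×166 / (12×143)
  = 1 − 996/1716 = 1 − 0.5804 ≈ 0.420

0.420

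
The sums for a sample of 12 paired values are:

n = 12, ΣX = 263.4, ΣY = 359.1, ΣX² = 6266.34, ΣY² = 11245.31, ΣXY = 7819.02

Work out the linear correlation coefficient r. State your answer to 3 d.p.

-0.129

r = (nΣXY − ΣXΣY) / √[(nΣX² − (ΣX)²)(nΣY² − (ΣY)²)]
Numerator: 12×7819.02 − 263.4×359.1 = -758.7
Denominator: √[(75196.08 − 69379.56)(134943.72 − 128952.81)] = √[5816.52 × 5990.91] = 5903.0711
r = -758.7 / 5903.0711 ≈ -0.129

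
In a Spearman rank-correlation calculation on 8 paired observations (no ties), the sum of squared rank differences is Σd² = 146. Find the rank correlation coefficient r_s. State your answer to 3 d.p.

ρ = 1 − 6Σd² / [n(n²−1)] = 1 − 6×146 / (8×63)
  = 1 − 876/504 = 1 − 1.7381 ≈ -0.738

-0.738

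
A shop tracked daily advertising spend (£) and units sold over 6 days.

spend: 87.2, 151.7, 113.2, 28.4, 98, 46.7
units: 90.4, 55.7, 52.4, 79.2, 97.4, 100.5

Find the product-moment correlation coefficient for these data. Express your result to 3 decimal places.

-0.615

n = 6, Σx = 525.2, Σy = 475.6, Σx² = 56022.42, Σy² = 39880.06, Σxy = 38752.08
nΣxy − ΣxΣy = 232512.48 − 249785.12 = -17272.64
nΣx² − (Σx)² = 336134.52 − 275835.04 = 60299.48; nΣy² − (Σy)² = 239280.36 − 226195.36 = 13085
r = -17272.64 / √(60299.48 × 13085) = -17272.64 / 28089.4766 ≈ -0.615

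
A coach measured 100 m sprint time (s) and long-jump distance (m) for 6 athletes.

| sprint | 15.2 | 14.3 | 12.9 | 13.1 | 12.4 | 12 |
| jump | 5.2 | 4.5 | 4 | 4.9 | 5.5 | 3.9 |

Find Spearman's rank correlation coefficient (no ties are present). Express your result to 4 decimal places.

Rank sprint: 6, 5, 3, 4, 2, 1
Rank jump: 5, 3, 2, 4, 6, 1
d = rank(sprint) − rank(jump): 1, 2, 1, 0, -4, 0; Σd² = 22
ρ = 1 − 6Σd² / [n(n²−1)] = 1 − 6×22 / (6×35) = 1 − 132/210 ≈ 0.3714

0.3714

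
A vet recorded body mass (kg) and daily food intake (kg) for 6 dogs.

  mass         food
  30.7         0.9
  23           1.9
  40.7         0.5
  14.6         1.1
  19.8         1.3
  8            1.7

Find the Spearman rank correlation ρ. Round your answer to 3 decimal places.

Rank mass: 5, 4, 6, 2, 3, 1
Rank food: 2, 6, 1, 3, 4, 5
d = rank(mass) − rank(food): 3, -2, 5, -1, -1, -4; Σd² = 56
ρ = 1 − 6Σd² / [n(n²−1)] = 1 − 6×56 / (6×35) = 1 − 336/210 ≈ -0.600

-0.600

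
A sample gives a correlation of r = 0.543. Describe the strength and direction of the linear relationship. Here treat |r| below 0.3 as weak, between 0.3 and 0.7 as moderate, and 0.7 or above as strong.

r = 0.543 > 0 so the relationship is positive.
|r| = 0.543, which falls in the moderate range.

moderate positive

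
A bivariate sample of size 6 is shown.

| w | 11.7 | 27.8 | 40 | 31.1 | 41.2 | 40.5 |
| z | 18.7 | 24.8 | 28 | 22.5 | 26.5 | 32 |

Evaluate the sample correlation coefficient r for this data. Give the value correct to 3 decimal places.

0.872

n = 6, Σw = 192.3, Σz = 152.5, Σw² = 6814.63, Σz² = 3981.23, Σwz = 5115.78
nΣwz − ΣwΣz = 30694.68 − 29325.75 = 1368.93
nΣw² − (Σw)² = 40887.78 − 36979.29 = 3908.49; nΣz² − (Σz)² = 23887.38 − 23256.25 = 631.13
r = 1368.93 / √(3908.49 × 631.13) = 1368.93 / 1570.5939 ≈ 0.872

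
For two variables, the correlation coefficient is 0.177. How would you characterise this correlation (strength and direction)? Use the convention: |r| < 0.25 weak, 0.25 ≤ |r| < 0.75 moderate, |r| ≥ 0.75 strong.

r = 0.177 > 0 so the relationship is positive.
|r| = 0.177, which falls in the weak range.

weak positive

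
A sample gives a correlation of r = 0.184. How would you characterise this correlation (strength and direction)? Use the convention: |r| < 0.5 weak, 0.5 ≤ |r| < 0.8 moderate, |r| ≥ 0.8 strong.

r = 0.184 > 0 so the relationship is positive.
|r| = 0.184, which falls in the weak range.

weak positive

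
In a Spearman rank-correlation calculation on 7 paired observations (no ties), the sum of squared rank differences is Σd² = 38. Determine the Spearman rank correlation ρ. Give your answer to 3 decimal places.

ρ = 1 − 6Σd² / [n(n²−1)] = 1 − 6×38 / (7×48)
  = 1 − 228/336 = 1 − 0.6786 ≈ 0.321

0.321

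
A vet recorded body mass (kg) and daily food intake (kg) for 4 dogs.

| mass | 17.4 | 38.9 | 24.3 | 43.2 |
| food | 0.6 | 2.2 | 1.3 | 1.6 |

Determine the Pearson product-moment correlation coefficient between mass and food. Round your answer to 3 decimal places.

0.840

n = 4, Σx = 123.8, Σy = 5.7, Σx² = 4272.7, Σy² = 9.45, Σxy = 196.73
nΣxy − ΣxΣy = 786.92 − 705.66 = 81.26
nΣx² − (Σx)² = 17090.8 − 15326.44 = 1764.36; nΣy² − (Σy)² = 37.8 − 32.49 = 5.31
r = 81.26 / √(1764.36 × 5.31) = 81.26 / 96.7923 ≈ 0.840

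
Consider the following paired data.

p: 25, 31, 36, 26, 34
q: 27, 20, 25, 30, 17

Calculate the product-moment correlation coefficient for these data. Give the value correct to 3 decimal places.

n = 5, Σp = 152, Σq = 119, Σp² = 4714, Σq² = 2943, Σpq = 3553
nΣpq − ΣpΣq = 17765 − 18088 = -323
nΣp² − (Σp)² = 23570 − 23104 = 466; nΣq² − (Σq)² = 14715 − 14161 = 554
r = -323 / √(466 × 554) = -323 / 508.0984 ≈ -0.636

-0.636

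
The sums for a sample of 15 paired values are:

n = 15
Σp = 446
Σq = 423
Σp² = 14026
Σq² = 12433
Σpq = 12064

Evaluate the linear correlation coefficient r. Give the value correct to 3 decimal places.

-0.826

r = (nΣpq − ΣpΣq) / √[(nΣp² − (Σp)²)(nΣq² − (Σq)²)]
Numerator: 15×12064 − 446×423 = -7698
Denominator: √[(210390 − 198916)(186495 − 178929)] = √[11474 × 7566] = 9317.3110
r = -7698 / 9317.3110 ≈ -0.826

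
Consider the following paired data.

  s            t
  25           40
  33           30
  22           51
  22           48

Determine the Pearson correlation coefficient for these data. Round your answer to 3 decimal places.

n = 4, Σs = 102, Σt = 169, Σs² = 2682, Σt² = 7405, Σst = 4168
nΣst − ΣsΣt = 16672 − 17238 = -566
nΣs² − (Σs)² = 10728 − 10404 = 324; nΣt² − (Σt)² = 29620 − 28561 = 1059
r = -566 / √(324 × 1059) = -566 / 585.7610 ≈ -0.966

-0.966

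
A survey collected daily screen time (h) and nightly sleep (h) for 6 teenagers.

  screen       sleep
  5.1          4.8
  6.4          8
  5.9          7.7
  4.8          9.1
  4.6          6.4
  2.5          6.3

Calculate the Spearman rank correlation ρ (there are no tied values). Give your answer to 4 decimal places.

Rank screen: 4, 6, 5, 3, 2, 1
Rank sleep: 1, 5, 4, 6, 3, 2
d = rank(screen) − rank(sleep): 3, 1, 1, -3, -1, -1; Σd² = 22
ρ = 1 − 6Σd² / [n(n²−1)] = 1 − 6×22 / (6×35) = 1 − 132/210 ≈ 0.3714

0.3714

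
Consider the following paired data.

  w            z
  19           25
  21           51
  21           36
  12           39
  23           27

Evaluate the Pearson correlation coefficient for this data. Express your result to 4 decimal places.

n = 5, Σw = 96, Σz = 178, Σw² = 1916, Σz² = 6772, Σwz = 3391
nΣwz − ΣwΣz = 16955 − 17088 = -133
nΣw² − (Σw)² = 9580 − 9216 = 364; nΣz² − (Σz)² = 33860 − 31684 = 2176
r = -133 / √(364 × 2176) = -133 / 889.9798 ≈ -0.1494

-0.1494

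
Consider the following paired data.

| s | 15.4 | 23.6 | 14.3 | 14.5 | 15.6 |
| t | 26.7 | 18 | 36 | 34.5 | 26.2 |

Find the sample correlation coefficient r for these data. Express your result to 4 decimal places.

-0.8706

n = 5, Σs = 83.4, Σt = 141.4, Σs² = 1452.22, Σt² = 4209.58, Σst = 2259.75
nΣst − ΣsΣt = 11298.75 − 11792.76 = -494.01
nΣs² − (Σs)² = 7261.1 − 6955.56 = 305.54; nΣt² − (Σt)² = 21047.9 − 19993.96 = 1053.94
r = -494.01 / √(305.54 × 1053.94) = -494.01 / 567.4688 ≈ -0.8706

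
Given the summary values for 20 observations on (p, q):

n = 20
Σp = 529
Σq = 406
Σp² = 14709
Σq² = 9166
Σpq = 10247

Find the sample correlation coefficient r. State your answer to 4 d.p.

-0.6040

r = (nΣpq − ΣpΣq) / √[(nΣp² − (Σp)²)(nΣq² − (Σq)²)]
Numerator: 20×10247 − 529×406 = -9834
Denominator: √[(294180 − 279841)(183320 − 164836)] = √[14339 × 18484] = 16280.1129
r = -9834 / 16280.1129 ≈ -0.6040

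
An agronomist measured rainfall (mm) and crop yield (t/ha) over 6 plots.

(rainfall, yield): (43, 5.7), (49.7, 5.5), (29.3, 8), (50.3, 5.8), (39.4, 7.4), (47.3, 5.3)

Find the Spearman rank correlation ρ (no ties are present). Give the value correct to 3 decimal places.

Rank rainfall: 3, 5, 1, 6, 2, 4
Rank yield: 3, 2, 6, 4, 5, 1
d = rank(rainfall) − rank(yield): 0, 3, -5, 2, -3, 3; Σd² = 56
ρ = 1 − 6Σd² / [n(n²−1)] = 1 − 6×56 / (6×35) = 1 − 336/210 ≈ -0.600

-0.600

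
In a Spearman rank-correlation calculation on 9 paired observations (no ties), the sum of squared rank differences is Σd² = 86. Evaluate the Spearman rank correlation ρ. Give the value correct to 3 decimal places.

ρ = 1 − 6Σd² / [n(n²−1)] = 1 − 6×86 / (9×80)
  = 1 − 516/720 = 1 − 0.7167 ≈ 0.283

0.283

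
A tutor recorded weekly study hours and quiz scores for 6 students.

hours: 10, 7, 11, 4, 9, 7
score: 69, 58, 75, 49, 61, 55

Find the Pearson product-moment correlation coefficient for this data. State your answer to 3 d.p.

n = 6, Σx = 48, Σy = 367, Σx² = 416, Σy² = 22897, Σxy = 3051
nΣxy − ΣxΣy = 18306 − 17616 = 690
nΣx² − (Σx)² = 2496 − 2304 = 192; nΣy² − (Σy)² = 137382 − 134689 = 2693
r = 690 / √(192 × 2693) = 690 / 719.0661 ≈ 0.960

0.960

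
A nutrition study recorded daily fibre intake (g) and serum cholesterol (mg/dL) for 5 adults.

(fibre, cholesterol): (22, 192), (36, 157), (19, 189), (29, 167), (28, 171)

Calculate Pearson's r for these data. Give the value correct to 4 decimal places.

n = 5, Σx = 134, Σy = 876, Σx² = 3766, Σy² = 154364, Σxy = 23098
nΣxy − ΣxΣy = 115490 − 117384 = -1894
nΣx² − (Σx)² = 18830 − 17956 = 874; nΣy² − (Σy)² = 771820 − 767376 = 4444
r = -1894 / √(874 × 4444) = -1894 / 1970.8009 ≈ -0.9610

-0.9610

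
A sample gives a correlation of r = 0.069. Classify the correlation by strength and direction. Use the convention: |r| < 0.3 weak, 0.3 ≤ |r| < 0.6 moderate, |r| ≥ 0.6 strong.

r = 0.069 > 0 so the relationship is positive.
|r| = 0.069, which falls in the weak range.

weak positive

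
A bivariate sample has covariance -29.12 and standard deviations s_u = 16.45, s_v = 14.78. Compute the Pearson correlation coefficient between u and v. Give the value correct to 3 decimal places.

r = Cov(u,v) / (s_u · s_v) = -29.12 / (16.45 × 14.78)
  = -29.12 / 243.1310 ≈ -0.120

-0.120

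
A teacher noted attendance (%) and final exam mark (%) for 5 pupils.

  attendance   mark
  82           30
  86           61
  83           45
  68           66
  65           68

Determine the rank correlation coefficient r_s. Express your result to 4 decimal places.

Rank attendance: 3, 5, 4, 2, 1
Rank mark: 1, 3, 2, 4, 5
d = rank(attendance) − rank(mark): 2, 2, 2, -2, -4; Σd² = 32
ρ = 1 − 6Σd² / [n(n²−1)] = 1 − 6×32 / (5×24) = 1 − 192/120 ≈ -0.6000

-0.6000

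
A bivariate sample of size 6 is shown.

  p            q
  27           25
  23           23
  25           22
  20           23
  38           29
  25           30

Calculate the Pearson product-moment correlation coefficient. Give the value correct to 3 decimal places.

0.605

n = 6, Σp = 158, Σq = 152, Σp² = 4352, Σq² = 3908, Σpq = 4066
nΣpq − ΣpΣq = 24396 − 24016 = 380
nΣp² − (Σp)² = 26112 − 24964 = 1148; nΣq² − (Σq)² = 23448 − 23104 = 344
r = 380 / √(1148 × 344) = 380 / 628.4202 ≈ 0.605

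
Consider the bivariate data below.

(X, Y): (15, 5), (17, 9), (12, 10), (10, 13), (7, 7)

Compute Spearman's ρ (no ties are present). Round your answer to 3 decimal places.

-0.200

Rank X: 4, 5, 3, 2, 1
Rank Y: 1, 3, 4, 5, 2
d = rank(X) − rank(Y): 3, 2, -1, -3, -1; Σd² = 24
ρ = 1 − 6Σd² / [n(n²−1)] = 1 − 6×24 / (5×24) = 1 − 144/120 ≈ -0.200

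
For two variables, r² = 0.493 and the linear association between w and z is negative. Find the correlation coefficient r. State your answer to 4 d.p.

|r| = √0.493 = 0.7021
The association is negative, so r = −0.7021.

-0.7021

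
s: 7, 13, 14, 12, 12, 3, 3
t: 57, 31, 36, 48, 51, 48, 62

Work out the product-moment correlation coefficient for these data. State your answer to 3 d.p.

n = 7, Σs = 64, Σt = 333, Σs² = 720, Σt² = 16559, Σst = 2824
nΣst − ΣsΣt = 19768 − 21312 = -1544
nΣs² − (Σs)² = 5040 − 4096 = 944; nΣt² − (Σt)² = 115913 − 110889 = 5024
r = -1544 / √(944 × 5024) = -1544 / 2177.7640 ≈ -0.709

-0.709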